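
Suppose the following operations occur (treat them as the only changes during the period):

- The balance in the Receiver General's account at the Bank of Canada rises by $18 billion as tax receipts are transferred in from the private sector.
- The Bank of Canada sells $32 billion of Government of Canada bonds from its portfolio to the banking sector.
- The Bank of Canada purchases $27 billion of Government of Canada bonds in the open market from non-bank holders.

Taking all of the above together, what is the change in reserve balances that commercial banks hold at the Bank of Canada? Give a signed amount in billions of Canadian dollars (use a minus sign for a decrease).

Government account inflow $18 billion: funds move from bank reserves into the government account → −$18B.
OMO sale (to banks) $32 billion: the buying banks pay out of their reserve balances → −$32B.
Asset purchase (from non-banks) $27 billion: the Bank of Canada pays by crediting reserve accounts → +$27B.
Net: −18 − 32 + 27 = -$23 billion.

-$23 billion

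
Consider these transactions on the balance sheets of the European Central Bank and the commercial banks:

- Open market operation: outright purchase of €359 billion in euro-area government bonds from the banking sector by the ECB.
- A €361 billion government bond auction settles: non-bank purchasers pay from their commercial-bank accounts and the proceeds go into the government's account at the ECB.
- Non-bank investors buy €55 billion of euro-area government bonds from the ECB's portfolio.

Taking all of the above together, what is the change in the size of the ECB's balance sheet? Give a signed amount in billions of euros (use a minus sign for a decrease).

ECB balance sheet:
  Assets:      Securities +€304B
  Liabilities: Bank reserves −€57B, Government deposits +€361B
Change in total ECB assets = +€304 billion.

+€304 billion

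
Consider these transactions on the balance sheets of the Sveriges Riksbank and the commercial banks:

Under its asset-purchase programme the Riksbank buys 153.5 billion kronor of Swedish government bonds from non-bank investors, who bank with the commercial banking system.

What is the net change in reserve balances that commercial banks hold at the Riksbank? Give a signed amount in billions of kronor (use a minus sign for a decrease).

Asset purchase (from non-banks) 153.5 billion kronor: the Riksbank pays by crediting reserve accounts → +153.5B.

+153.5 billion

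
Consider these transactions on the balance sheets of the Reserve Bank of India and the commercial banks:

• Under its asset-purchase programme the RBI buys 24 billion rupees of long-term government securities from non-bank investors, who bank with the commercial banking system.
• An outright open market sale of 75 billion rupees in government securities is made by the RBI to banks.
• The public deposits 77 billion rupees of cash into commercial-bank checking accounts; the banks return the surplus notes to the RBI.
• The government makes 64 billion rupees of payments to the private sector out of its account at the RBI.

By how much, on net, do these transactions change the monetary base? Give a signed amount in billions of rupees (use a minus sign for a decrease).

RBI balance sheet:
  Assets:      Securities −51B
  Liabilities: Bank reserves +90B, Currency in circulation −77B, Government deposits −64B
Commercial banking system:
  Assets:      Reserves at CB +90B, Securities +75B
  Liabilities: Checkable deposits +165B
Monetary base = currency + reserves: −77B + (+90B) = +13 billion.

+13 billion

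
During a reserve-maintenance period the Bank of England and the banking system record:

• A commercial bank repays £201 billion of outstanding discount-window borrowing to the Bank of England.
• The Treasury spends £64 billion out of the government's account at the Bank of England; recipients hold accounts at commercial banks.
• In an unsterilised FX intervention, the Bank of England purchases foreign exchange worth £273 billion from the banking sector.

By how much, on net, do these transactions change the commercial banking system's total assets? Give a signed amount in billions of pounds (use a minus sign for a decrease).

Discount-window repayment £201 billion: bank balance sheets shrink → −£201B.
Government spending £64 billion: bank balance sheets expand → +£64B.
FX purchase £273 billion: just an asset swap on bank balance sheets → 0.
Net: −201 + 64 + 0 = -£137 billion.

-£137 billion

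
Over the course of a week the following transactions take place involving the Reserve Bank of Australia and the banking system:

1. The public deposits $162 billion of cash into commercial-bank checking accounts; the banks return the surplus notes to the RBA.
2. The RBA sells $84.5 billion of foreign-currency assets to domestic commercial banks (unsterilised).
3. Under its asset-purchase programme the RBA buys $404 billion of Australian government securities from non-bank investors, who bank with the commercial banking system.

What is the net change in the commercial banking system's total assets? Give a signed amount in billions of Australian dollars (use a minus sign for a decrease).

+$566 billion

RBA balance sheet:
  Assets:      Securities +$404B, Foreign assets −$84.5B
  Liabilities: Bank reserves +$481.5B, Currency in circulation −$162B
Commercial banking system:
  Assets:      Reserves at CB +$481.5B, Foreign assets +$84.5B
  Liabilities: Checkable deposits +$566B
Change in total bank assets = +$566 billion.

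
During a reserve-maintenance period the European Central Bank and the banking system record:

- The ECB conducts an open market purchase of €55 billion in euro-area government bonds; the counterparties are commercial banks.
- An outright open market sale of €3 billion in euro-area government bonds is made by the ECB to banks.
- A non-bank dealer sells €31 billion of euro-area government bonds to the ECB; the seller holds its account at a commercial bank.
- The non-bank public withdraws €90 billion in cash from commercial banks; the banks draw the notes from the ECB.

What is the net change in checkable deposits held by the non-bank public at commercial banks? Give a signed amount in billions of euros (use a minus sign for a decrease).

ECB balance sheet:
  Assets:      Securities +€83B
  Liabilities: Bank reserves −€7B, Currency in circulation +€90B
Commercial banking system:
  Assets:      Reserves at CB −€7B, Securities −€52B
  Liabilities: Checkable deposits −€59B
So the change in checkable deposits held by the non-bank public at commercial banks is -€59 billion.

-€59 billion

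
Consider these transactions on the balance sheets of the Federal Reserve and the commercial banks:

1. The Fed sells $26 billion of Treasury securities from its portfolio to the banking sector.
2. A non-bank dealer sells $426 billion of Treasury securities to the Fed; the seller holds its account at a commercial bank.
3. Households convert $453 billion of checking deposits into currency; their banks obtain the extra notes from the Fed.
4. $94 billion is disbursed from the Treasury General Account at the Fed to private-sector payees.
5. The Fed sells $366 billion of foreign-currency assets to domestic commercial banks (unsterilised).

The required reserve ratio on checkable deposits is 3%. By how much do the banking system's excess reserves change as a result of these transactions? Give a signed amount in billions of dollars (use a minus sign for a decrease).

-$327.01 billion

OMO sale (to banks) $26 billion: reserves −$26B, deposits 0.
Asset purchase (from non-banks) $426 billion: reserves +$426B, deposits +$426B.
Currency withdrawal $453 billion: reserves −$453B, deposits −$453B.
Government spending $94 billion: reserves +$94B, deposits +$94B.
FX sale $366 billion: reserves −$366B, deposits 0.
Totals: Δreserves = −$325B, Δdeposits = +$67B.
Δrequired reserves = 3% × +$67B = +$2.01B.
Δexcess reserves = Δreserves − Δrequired = −$325B − (+$2.01B) = -$327.01 billion.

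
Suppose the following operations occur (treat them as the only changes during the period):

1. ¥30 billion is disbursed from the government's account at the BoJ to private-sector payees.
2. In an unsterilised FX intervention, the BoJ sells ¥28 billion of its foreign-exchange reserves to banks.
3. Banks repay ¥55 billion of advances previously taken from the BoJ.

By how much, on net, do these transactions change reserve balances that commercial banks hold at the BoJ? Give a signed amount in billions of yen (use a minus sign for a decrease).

Government spending ¥30 billion: government payments flow into bank reserve accounts → +¥30B.
FX sale ¥28 billion: the buying banks pay out of their reserve balances → −¥28B.
Discount-window repayment ¥55 billion: repayment is debited from reserves → −¥55B.
Net: 30 − 28 − 55 = -¥53 billion.

-¥53 billion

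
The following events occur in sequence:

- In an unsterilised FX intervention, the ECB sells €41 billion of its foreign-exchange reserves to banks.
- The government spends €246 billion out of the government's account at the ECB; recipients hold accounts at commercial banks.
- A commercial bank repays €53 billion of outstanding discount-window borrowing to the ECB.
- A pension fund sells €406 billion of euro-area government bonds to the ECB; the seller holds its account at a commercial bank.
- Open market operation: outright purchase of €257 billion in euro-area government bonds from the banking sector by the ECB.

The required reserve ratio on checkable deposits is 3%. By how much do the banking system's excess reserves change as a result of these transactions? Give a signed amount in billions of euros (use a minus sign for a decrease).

FX sale €41 billion: reserves −€41B, deposits 0.
Government spending €246 billion: reserves +€246B, deposits +€246B.
Discount-window repayment €53 billion: reserves −€53B, deposits 0.
Asset purchase (from non-banks) €406 billion: reserves +€406B, deposits +€406B.
OMO purchase (from banks) €257 billion: reserves +€257B, deposits 0.
Totals: Δreserves = +€815B, Δdeposits = +€652B.
Δrequired reserves = 3% × +€652B = +€19.56B.
Δexcess reserves = Δreserves − Δrequired = +€815B − (+€19.56B) = +€795.44 billion.

+€795.44 billion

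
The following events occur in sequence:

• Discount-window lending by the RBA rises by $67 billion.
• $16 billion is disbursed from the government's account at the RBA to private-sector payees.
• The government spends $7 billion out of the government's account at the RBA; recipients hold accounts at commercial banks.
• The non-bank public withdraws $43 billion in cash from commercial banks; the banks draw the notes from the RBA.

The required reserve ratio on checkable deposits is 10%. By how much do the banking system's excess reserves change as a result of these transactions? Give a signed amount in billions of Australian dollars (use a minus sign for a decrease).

+$49 billion

Discount-window loan $67 billion: reserves +$67B, deposits 0.
Government spending $16 billion: reserves +$16B, deposits +$16B.
Government spending $7 billion: reserves +$7B, deposits +$7B.
Currency withdrawal $43 billion: reserves −$43B, deposits −$43B.
Totals: Δreserves = +$47B, Δdeposits = −$20B.
Δrequired reserves = 10% × −$20B = −$2B.
Δexcess reserves = Δreserves − Δrequired = +$47B − (−$2B) = +$49 billion.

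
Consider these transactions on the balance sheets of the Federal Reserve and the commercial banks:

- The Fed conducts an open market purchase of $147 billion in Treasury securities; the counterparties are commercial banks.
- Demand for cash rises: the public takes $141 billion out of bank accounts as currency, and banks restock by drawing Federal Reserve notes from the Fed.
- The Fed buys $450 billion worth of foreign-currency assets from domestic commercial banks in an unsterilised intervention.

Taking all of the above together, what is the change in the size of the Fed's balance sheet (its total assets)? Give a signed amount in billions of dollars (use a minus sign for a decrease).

+$597 billion

Fed balance sheet:
  Assets:      Securities +$147B, Foreign assets +$450B
  Liabilities: Bank reserves +$456B, Currency in circulation +$141B
Change in total Fed assets = +$597 billion.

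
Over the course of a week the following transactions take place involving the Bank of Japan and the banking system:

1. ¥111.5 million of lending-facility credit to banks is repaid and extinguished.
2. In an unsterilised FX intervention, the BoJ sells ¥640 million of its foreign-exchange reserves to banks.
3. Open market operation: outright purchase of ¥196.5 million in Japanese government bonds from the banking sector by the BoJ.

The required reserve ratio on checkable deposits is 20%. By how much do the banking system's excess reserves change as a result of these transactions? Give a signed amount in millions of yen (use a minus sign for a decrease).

-¥555 million

Discount-window repayment ¥111.5 million: reserves −¥111.5M, deposits 0.
FX sale ¥640 million: reserves −¥640M, deposits 0.
OMO purchase (from banks) ¥196.5 million: reserves +¥196.5M, deposits 0.
Totals: Δreserves = −¥555M, Δdeposits = 0.
Δrequired reserves = 20% × 0 = 0.
Δexcess reserves = Δreserves − Δrequired = −¥555M − (0) = -¥555 million.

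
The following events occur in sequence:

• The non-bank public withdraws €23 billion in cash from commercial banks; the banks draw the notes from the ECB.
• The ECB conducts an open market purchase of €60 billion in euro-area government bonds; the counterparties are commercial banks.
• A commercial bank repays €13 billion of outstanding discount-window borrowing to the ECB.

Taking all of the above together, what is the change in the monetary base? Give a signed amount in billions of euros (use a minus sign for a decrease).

Currency withdrawal €23 billion: just a shift between currency and reserves — both are base money → 0.
OMO purchase (from banks) €60 billion: ECB balance sheet expands → +€60B.
Discount-window repayment €13 billion: ECB balance sheet contracts → −€13B.
Net: 0 + 60 − 13 = +€47 billion.

+€47 billion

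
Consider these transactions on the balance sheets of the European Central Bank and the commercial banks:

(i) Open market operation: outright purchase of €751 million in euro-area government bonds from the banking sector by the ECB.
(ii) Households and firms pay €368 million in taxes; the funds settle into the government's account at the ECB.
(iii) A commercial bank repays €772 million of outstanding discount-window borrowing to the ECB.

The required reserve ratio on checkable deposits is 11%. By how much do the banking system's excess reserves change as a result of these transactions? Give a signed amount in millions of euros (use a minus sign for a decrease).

OMO purchase (from banks) €751 million: reserves +€751M, deposits 0.
Government account inflow €368 million: reserves −€368M, deposits −€368M.
Discount-window repayment €772 million: reserves −€772M, deposits 0.
Totals: Δreserves = −€389M, Δdeposits = −€368M.
Δrequired reserves = 11% × −€368M = −€40.48M.
Δexcess reserves = Δreserves − Δrequired = −€389M − (−€40.48M) = -€348.52 million.

-€348.52 million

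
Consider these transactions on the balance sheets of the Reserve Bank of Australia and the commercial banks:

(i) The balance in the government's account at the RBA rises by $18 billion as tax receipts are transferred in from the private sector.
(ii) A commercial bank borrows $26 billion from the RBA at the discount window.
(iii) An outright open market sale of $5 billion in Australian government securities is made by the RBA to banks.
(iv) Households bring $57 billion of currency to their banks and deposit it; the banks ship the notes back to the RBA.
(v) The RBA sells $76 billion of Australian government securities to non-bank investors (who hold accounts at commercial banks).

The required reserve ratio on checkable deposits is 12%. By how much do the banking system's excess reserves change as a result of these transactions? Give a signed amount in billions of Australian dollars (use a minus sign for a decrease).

Government account inflow $18 billion: reserves −$18B, deposits −$18B.
Discount-window loan $26 billion: reserves +$26B, deposits 0.
OMO sale (to banks) $5 billion: reserves −$5B, deposits 0.
Currency deposit $57 billion: reserves +$57B, deposits +$57B.
Asset sale (to non-banks) $76 billion: reserves −$76B, deposits −$76B.
Totals: Δreserves = −$16B, Δdeposits = −$37B.
Δrequired reserves = 12% × −$37B = −$4.44B.
Δexcess reserves = Δreserves − Δrequired = −$16B − (−$4.44B) = -$11.56 billion.

-$11.56 billion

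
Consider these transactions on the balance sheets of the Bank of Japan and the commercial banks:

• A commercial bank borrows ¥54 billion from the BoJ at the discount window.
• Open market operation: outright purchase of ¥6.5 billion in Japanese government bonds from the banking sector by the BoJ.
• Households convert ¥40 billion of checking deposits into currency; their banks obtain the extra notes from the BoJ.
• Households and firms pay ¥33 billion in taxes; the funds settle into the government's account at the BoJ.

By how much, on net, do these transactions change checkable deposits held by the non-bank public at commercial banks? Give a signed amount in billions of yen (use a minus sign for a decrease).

Discount-window loan ¥54 billion: the counterparty is a bank, so public deposits are unchanged → 0.
OMO purchase (from banks) ¥6.5 billion: the counterparty is a bank, so public deposits are unchanged → 0.
Currency withdrawal ¥40 billion: non-bank counterparties' bank balances fall → −¥40B.
Government account inflow ¥33 billion: non-bank counterparties' bank balances fall → −¥33B.
Net: 0 + 0 − 40 − 33 = -¥73 billion.

-¥73 billion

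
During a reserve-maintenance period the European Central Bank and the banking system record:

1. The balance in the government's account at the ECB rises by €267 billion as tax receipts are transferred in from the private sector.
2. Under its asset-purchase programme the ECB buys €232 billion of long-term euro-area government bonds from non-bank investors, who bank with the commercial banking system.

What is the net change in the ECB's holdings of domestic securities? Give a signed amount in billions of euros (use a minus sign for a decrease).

+€232 billion

Government account inflow €267 billion: the ECB's securities portfolio is untouched → 0.
Asset purchase (from non-banks) €232 billion: securities added to the ECB's portfolio → +€232B.
Net: 0 + 232 = +€232 billion.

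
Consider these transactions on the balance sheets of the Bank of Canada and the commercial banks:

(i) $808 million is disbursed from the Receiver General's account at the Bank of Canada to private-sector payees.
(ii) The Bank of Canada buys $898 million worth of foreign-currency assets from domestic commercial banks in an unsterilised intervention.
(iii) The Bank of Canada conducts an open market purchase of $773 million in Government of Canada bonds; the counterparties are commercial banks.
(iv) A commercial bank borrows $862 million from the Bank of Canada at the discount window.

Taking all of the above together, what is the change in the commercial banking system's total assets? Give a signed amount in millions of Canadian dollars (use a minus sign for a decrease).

+$1670 million

Bank of Canada balance sheet:
  Assets:      Securities +$773M, Loans to banks +$862M, Foreign assets +$898M
  Liabilities: Bank reserves +$3341M, Government deposits −$808M
Commercial banking system:
  Assets:      Reserves at CB +$3341M, Securities −$773M, Foreign assets −$898M
  Liabilities: Checkable deposits +$808M, Borrowings from CB +$862M
Change in total bank assets = +$1670 million.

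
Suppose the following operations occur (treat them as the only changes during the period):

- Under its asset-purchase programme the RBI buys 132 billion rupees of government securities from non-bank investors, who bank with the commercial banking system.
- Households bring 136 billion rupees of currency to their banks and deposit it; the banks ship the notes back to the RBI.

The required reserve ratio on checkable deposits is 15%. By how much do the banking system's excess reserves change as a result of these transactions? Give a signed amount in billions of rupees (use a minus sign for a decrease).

Asset purchase (from non-banks) 132 billion rupees: reserves +132B, deposits +132B.
Currency deposit 136 billion rupees: reserves +136B, deposits +136B.
Totals: Δreserves = +268B, Δdeposits = +268B.
Δrequired reserves = 15% × +268B = +40.2B.
Δexcess reserves = Δreserves − Δrequired = +268B − (+40.2B) = +227.8 billion.

+227.8 billion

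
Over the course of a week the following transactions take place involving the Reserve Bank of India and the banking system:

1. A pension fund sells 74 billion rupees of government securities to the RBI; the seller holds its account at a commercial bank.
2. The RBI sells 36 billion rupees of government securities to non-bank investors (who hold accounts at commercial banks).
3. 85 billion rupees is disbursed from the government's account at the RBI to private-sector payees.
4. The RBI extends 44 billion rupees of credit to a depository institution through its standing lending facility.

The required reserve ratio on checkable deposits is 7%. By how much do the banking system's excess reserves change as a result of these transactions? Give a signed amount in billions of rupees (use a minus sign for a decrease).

Asset purchase (from non-banks) 74 billion rupees: reserves +74B, deposits +74B.
Asset sale (to non-banks) 36 billion rupees: reserves −36B, deposits −36B.
Government spending 85 billion rupees: reserves +85B, deposits +85B.
Discount-window loan 44 billion rupees: reserves +44B, deposits 0.
Totals: Δreserves = +167B, Δdeposits = +123B.
Δrequired reserves = 7% × +123B = +8.61B.
Δexcess reserves = Δreserves − Δrequired = +167B − (+8.61B) = +158.39 billion.

+158.39 billion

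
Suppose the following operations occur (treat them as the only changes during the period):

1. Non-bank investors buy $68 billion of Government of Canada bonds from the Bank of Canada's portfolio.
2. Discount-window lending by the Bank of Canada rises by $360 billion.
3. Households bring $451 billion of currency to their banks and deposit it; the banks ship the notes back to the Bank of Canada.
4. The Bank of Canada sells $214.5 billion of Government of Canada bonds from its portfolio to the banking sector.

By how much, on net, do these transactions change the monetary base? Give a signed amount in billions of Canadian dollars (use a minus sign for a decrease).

Bank of Canada balance sheet:
  Assets:      Securities −$282.5B, Loans to banks +$360B
  Liabilities: Bank reserves +$528.5B, Currency in circulation −$451B
Commercial banking system:
  Assets:      Reserves at CB +$528.5B, Securities +$214.5B
  Liabilities: Checkable deposits +$383B, Borrowings from CB +$360B
Monetary base = currency + reserves: −$451B + (+$528.5B) = +$77.5 billion.

+$77.5 billion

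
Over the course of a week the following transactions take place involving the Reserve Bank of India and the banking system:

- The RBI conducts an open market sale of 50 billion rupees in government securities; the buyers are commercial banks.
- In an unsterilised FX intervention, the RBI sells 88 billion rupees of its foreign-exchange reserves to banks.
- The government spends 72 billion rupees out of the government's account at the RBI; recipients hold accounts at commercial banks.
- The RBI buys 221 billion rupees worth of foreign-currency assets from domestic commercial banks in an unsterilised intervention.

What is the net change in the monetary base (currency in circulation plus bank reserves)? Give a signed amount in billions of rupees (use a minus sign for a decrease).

+155 billion

OMO sale (to banks) 50 billion rupees: RBI balance sheet contracts → −50B.
FX sale 88 billion rupees: RBI balance sheet contracts → −88B.
Government spending 72 billion rupees: a non-base liability converts back to reserves → +72B.
FX purchase 221 billion rupees: RBI balance sheet expands → +221B.
Net: −50 − 88 + 72 + 221 = +155 billion.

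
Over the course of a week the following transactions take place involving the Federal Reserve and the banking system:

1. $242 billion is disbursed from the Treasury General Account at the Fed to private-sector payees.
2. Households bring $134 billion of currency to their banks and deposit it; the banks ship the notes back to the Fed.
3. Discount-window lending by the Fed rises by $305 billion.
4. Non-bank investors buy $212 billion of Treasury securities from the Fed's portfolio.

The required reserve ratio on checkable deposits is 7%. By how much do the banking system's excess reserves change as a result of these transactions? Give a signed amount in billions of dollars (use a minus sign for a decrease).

Government spending $242 billion: reserves +$242B, deposits +$242B.
Currency deposit $134 billion: reserves +$134B, deposits +$134B.
Discount-window loan $305 billion: reserves +$305B, deposits 0.
Asset sale (to non-banks) $212 billion: reserves −$212B, deposits −$212B.
Totals: Δreserves = +$469B, Δdeposits = +$164B.
Δrequired reserves = 7% × +$164B = +$11.48B.
Δexcess reserves = Δreserves − Δrequired = +$469B − (+$11.48B) = +$457.52 billion.

+$457.52 billion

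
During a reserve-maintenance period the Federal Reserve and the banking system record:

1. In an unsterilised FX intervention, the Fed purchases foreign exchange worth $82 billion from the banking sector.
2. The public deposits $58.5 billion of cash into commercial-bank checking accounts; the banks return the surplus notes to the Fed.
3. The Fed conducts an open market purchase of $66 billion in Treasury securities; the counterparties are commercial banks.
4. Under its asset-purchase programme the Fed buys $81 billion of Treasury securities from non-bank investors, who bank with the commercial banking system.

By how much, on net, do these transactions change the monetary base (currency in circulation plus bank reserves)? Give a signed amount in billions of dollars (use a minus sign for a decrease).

+$229 billion

Fed balance sheet:
  Assets:      Securities +$147B, Foreign assets +$82B
  Liabilities: Bank reserves +$287.5B, Currency in circulation −$58.5B
Monetary base = currency + reserves: −$58.5B + (+$287.5B) = +$229 billion.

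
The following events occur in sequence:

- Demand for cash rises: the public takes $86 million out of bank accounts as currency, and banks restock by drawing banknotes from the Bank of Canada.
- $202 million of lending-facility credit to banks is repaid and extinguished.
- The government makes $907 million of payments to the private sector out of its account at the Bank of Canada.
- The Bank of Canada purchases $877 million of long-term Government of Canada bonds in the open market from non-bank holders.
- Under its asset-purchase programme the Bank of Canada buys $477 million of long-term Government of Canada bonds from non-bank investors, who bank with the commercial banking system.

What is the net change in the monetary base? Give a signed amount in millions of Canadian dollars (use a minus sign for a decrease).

+$2059 million

Currency withdrawal $86 million: just a shift between currency and reserves — both are base money → 0.
Discount-window repayment $202 million: Bank of Canada balance sheet contracts → −$202M.
Government spending $907 million: a non-base liability converts back to reserves → +$907M.
Asset purchase (from non-banks) $877 million: Bank of Canada balance sheet expands → +$877M.
Asset purchase (from non-banks) $477 million: Bank of Canada balance sheet expands → +$477M.
Net: 0 − 202 + 907 + 877 + 477 = +$2059 million.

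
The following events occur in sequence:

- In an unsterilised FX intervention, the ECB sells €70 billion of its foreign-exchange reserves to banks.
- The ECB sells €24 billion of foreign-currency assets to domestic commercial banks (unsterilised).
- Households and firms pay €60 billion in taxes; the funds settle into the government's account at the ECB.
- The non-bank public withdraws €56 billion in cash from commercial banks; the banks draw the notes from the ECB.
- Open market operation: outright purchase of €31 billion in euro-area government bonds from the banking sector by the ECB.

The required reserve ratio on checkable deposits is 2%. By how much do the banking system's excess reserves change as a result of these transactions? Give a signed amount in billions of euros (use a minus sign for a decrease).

FX sale €70 billion: reserves −€70B, deposits 0.
FX sale €24 billion: reserves −€24B, deposits 0.
Government account inflow €60 billion: reserves −€60B, deposits −€60B.
Currency withdrawal €56 billion: reserves −€56B, deposits −€56B.
OMO purchase (from banks) €31 billion: reserves +€31B, deposits 0.
Totals: Δreserves = −€179B, Δdeposits = −€116B.
Δrequired reserves = 2% × −€116B = −€2.32B.
Δexcess reserves = Δreserves − Δrequired = −€179B − (−€2.32B) = -€176.68 billion.

-€176.68 billion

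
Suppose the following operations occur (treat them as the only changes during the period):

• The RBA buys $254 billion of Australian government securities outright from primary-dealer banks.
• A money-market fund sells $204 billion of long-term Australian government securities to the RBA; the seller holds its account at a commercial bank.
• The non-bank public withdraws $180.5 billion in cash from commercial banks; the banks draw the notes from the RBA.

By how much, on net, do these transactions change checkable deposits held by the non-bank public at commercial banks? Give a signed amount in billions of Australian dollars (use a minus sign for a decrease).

+$23.5 billion

RBA balance sheet:
  Assets:      Securities +$458B
  Liabilities: Bank reserves +$277.5B, Currency in circulation +$180.5B
Commercial banking system:
  Assets:      Reserves at CB +$277.5B, Securities −$254B
  Liabilities: Checkable deposits +$23.5B
So the change in checkable deposits held by the non-bank public at commercial banks is +$23.5 billion.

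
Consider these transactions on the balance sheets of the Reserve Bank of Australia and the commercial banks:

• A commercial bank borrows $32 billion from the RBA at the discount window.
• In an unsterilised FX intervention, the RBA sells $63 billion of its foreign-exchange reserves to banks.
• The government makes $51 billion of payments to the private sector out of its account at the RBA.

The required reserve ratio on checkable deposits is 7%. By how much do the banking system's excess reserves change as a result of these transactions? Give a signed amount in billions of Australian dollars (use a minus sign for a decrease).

+$16.43 billion

Discount-window loan $32 billion: reserves +$32B, deposits 0.
FX sale $63 billion: reserves −$63B, deposits 0.
Government spending $51 billion: reserves +$51B, deposits +$51B.
Totals: Δreserves = +$20B, Δdeposits = +$51B.
Δrequired reserves = 7% × +$51B = +$3.57B.
Δexcess reserves = Δreserves − Δrequired = +$20B − (+$3.57B) = +$16.43 billion.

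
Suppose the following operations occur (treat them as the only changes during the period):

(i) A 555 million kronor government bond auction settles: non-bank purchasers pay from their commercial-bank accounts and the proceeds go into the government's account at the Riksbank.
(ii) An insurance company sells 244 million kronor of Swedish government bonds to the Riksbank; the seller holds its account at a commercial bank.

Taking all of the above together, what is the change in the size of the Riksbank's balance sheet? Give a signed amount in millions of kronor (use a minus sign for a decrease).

Government account inflow 555 million kronor: only the composition of liabilities changes → 0.
Asset purchase (from non-banks) 244 million kronor: a Riksbank asset is acquired → +244M.
Net: 0 + 244 = +244 million.

+244 million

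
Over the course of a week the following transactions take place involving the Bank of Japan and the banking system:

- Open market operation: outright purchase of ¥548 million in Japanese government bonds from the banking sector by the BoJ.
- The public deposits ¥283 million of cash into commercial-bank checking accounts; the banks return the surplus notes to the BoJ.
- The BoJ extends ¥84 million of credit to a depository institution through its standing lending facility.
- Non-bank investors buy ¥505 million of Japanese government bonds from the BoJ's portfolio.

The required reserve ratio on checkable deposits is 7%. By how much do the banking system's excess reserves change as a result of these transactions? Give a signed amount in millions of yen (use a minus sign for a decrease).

OMO purchase (from banks) ¥548 million: reserves +¥548M, deposits 0.
Currency deposit ¥283 million: reserves +¥283M, deposits +¥283M.
Discount-window loan ¥84 million: reserves +¥84M, deposits 0.
Asset sale (to non-banks) ¥505 million: reserves −¥505M, deposits −¥505M.
Totals: Δreserves = +¥410M, Δdeposits = −¥222M.
Δrequired reserves = 7% × −¥222M = −¥15.54M.
Δexcess reserves = Δreserves − Δrequired = +¥410M − (−¥15.54M) = +¥425.54 million.

+¥425.54 million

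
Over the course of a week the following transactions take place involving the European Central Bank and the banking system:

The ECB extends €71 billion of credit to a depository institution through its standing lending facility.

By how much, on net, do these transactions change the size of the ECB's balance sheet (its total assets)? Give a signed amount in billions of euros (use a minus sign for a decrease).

+€71 billion

ECB balance sheet:
  Assets:      Loans to banks +€71B
  Liabilities: Bank reserves +€71B
Commercial banking system:
  Assets:      Reserves at CB +€71B
  Liabilities: Borrowings from CB +€71B
Change in total ECB assets = +€71 billion.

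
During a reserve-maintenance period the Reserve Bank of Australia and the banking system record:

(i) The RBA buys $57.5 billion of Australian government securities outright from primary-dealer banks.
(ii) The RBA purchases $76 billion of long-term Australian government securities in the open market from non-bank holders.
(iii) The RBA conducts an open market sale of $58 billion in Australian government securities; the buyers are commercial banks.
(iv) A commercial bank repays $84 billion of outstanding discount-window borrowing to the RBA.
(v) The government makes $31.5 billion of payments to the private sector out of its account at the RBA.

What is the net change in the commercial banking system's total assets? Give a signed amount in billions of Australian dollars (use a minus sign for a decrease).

RBA balance sheet:
  Assets:      Securities +$75.5B, Loans to banks −$84B
  Liabilities: Bank reserves +$23B, Government deposits −$31.5B
Commercial banking system:
  Assets:      Reserves at CB +$23B, Securities +$0.5B
  Liabilities: Checkable deposits +$107.5B, Borrowings from CB −$84B
Change in total bank assets = +$23.5 billion.

+$23.5 billion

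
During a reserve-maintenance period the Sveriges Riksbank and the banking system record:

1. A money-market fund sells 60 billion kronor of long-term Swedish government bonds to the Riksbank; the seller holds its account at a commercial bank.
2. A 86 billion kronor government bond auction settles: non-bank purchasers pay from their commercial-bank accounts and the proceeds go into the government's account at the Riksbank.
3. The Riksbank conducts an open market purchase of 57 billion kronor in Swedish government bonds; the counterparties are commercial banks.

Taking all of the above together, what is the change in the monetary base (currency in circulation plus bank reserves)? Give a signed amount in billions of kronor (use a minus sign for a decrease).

Asset purchase (from non-banks) 60 billion kronor: Riksbank balance sheet expands → +60B.
Government account inflow 86 billion kronor: reserves shift to a non-base liability → −86B.
OMO purchase (from banks) 57 billion kronor: Riksbank balance sheet expands → +57B.
Net: 60 − 86 + 57 = +31 billion.

+31 billion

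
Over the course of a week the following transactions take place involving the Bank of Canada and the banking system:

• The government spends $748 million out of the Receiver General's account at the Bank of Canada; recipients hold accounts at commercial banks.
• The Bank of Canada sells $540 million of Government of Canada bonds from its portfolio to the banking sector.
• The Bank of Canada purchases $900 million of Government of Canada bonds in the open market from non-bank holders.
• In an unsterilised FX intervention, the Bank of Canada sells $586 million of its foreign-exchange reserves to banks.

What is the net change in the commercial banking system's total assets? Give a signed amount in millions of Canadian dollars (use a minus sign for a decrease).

Government spending $748 million: bank balance sheets expand → +$748M.
OMO sale (to banks) $540 million: just an asset swap on bank balance sheets → 0.
Asset purchase (from non-banks) $900 million: bank balance sheets expand → +$900M.
FX sale $586 million: just an asset swap on bank balance sheets → 0.
Net: 748 + 0 + 900 + 0 = +$1648 million.

+$1648 million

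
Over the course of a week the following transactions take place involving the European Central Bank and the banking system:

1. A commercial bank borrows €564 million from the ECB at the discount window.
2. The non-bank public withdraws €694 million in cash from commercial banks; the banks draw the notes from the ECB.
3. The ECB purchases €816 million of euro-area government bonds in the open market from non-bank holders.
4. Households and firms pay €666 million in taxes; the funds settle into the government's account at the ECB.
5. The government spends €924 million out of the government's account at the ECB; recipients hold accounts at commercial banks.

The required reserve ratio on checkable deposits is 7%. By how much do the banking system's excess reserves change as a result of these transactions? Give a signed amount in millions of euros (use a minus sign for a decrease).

+€917.4 million

Discount-window loan €564 million: reserves +€564M, deposits 0.
Currency withdrawal €694 million: reserves −€694M, deposits −€694M.
Asset purchase (from non-banks) €816 million: reserves +€816M, deposits +€816M.
Government account inflow €666 million: reserves −€666M, deposits −€666M.
Government spending €924 million: reserves +€924M, deposits +€924M.
Totals: Δreserves = +€944M, Δdeposits = +€380M.
Δrequired reserves = 7% × +€380M = +€26.6M.
Δexcess reserves = Δreserves − Δrequired = +€944M − (+€26.6M) = +€917.4 million.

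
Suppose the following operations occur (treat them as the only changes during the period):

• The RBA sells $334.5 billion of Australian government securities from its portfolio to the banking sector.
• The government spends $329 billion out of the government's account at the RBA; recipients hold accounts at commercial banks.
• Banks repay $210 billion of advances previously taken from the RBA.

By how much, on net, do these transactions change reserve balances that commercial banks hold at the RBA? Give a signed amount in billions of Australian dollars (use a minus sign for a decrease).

-$215.5 billion

OMO sale (to banks) $334.5 billion: the buying banks pay out of their reserve balances → −$334.5B.
Government spending $329 billion: government payments flow into bank reserve accounts → +$329B.
Discount-window repayment $210 billion: repayment is debited from reserves → −$210B.
Net: −334.5 + 329 − 210 = -$215.5 billion.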